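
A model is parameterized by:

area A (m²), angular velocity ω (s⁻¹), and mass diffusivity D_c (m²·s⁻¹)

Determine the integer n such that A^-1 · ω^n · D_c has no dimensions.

-1

Balance the T exponent: (-1)·n from ω, plus −(0) + (-1) = -1 from the rest, must sum to zero.
−n − 1 = 0, so n = -1.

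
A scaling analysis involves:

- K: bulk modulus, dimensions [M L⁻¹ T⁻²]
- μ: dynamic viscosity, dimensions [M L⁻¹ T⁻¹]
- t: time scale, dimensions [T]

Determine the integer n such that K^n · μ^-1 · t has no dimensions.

Balance the M exponent: (1)·n from K, plus −(1) + (0) = -1 from the rest, must sum to zero.
n − 1 = 0, so n = 1.

1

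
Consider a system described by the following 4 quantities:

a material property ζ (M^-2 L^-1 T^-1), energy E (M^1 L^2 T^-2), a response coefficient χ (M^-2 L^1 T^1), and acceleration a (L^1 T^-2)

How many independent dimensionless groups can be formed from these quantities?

There are 4 variables and 3 base dimensions (M, L, T).
The dimension matrix has rank 3.
Independent dimensionless groups: 4 − 3 = 1.

1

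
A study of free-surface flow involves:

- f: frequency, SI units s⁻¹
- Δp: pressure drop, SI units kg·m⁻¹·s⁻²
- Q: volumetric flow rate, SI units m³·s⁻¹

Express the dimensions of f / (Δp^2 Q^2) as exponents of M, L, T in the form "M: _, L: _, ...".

Collect each base-dimension exponent across the product:
  M: (0) − 2·(1) − 2·(0) = -2
  L: (0) − 2·(-1) − 2·(3) = -4
  T: (-1) − 2·(-2) − 2·(-1) = 5
So the dimensions are [M⁻² L⁻⁴ T⁵].

M: -2, L: -4, T: 5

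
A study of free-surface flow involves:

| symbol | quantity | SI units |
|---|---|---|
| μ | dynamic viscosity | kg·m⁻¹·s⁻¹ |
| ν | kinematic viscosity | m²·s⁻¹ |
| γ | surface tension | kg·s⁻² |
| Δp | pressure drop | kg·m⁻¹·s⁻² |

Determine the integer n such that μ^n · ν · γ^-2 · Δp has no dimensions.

1

Balance the M exponent: (1)·n from μ, plus (0) − 2·(1) + (1) = -1 from the rest, must sum to zero.
n − 1 = 0, so n = 1.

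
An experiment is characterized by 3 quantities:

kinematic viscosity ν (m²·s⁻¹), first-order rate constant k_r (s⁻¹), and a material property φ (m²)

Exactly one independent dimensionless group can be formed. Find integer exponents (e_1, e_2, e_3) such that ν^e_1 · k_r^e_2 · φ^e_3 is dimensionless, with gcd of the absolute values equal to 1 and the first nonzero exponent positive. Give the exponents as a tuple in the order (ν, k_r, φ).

(1, -1, -1)

L: e_1·(2) + e_2·(0) + e_3·(2) = 0
T: e_1·(-1) + e_2·(-1) + e_3·(0) = 0
Solving this homogeneous linear system for the smallest-integer solution (first nonzero entry positive) gives (1, -1, -1).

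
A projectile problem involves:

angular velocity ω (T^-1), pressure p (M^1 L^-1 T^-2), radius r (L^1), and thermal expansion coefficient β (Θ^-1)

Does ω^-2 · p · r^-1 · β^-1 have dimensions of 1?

no

Sum the exponent of each base dimension across the product:
  M: −2·[ω]_M + [p]_M − [r]_M − [β]_M = −2·(0) + (1) − (0) − (0) = 1
  L: −2·[ω]_L + [p]_L − [r]_L − [β]_L = −2·(0) + (-1) − (1) − (0) = -2
  T: −2·[ω]_T + [p]_T − [r]_T − [β]_T = −2·(-1) + (-2) − (0) − (0) = 0
  Θ: −2·[ω]_Θ + [p]_Θ − [r]_Θ − [β]_Θ = −2·(0) + (0) − (0) − (-1) = 1
Net dimensions [M L⁻² Θ] ≠ [1] — not dimensionless.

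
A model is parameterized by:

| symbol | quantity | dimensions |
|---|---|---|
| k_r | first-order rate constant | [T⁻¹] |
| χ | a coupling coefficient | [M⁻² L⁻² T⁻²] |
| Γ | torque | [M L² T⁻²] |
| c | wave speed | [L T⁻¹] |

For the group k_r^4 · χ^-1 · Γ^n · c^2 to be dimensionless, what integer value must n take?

Balance the M exponent: (1)·n from Γ, plus 4·(0) − (-2) + 2·(0) = 2 from the rest, must sum to zero.
n + 2 = 0, so n = -2.

-2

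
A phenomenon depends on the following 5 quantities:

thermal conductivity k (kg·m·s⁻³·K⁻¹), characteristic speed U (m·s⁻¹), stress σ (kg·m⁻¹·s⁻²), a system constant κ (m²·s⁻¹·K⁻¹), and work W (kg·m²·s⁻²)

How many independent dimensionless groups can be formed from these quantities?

There are 5 variables and 4 base dimensions (M, L, T, Θ).
The dimension matrix has rank 4.
Independent dimensionless groups: 5 − 4 = 1.

1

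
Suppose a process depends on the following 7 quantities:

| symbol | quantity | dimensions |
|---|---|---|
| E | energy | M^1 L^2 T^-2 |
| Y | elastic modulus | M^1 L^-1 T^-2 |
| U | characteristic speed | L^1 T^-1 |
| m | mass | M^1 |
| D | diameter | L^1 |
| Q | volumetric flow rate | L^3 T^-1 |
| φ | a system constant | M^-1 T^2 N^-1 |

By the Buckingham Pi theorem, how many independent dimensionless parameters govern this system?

3

There are 7 variables and 4 base dimensions (M, L, T, N).
The dimension matrix has rank 4.
Independent dimensionless groups: 7 − 4 = 3.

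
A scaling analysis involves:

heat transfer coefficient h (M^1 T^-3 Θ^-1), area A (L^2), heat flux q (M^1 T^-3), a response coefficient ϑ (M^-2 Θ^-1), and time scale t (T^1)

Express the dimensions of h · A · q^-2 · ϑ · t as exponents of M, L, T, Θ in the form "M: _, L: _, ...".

M: -3, L: 2, T: 4, Θ: -2

Collect each base-dimension exponent across the product:
  M: (1) + (0) − 2·(1) + (-2) + (0) = -3
  L: (0) + (2) − 2·(0) + (0) + (0) = 2
  T: (-3) + (0) − 2·(-3) + (0) + (1) = 4
  Θ: (-1) + (0) − 2·(0) + (-1) + (0) = -2
So the dimensions are [M⁻³ L² T⁴ Θ⁻²].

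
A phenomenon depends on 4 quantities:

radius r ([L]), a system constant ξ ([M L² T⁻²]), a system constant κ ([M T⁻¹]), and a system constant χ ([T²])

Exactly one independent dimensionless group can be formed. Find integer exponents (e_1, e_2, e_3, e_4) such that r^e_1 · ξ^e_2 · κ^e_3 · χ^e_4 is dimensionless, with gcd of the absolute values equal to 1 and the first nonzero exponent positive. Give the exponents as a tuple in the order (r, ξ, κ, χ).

(4, -2, 2, -1)

M: e_1·(0) + e_2·(1) + e_3·(1) + e_4·(0) = 0
L: e_1·(1) + e_2·(2) + e_3·(0) + e_4·(0) = 0
T: e_1·(0) + e_2·(-2) + e_3·(-1) + e_4·(2) = 0
Solving this homogeneous linear system for the smallest-integer solution (first nonzero entry positive) gives (4, -2, 2, -1).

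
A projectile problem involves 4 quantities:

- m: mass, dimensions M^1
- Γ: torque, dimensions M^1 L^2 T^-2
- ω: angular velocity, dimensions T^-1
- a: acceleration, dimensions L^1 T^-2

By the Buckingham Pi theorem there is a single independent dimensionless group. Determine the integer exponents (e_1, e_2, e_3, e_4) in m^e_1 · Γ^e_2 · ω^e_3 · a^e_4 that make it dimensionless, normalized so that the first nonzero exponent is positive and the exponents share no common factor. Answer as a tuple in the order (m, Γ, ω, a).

(1, -1, -2, 2)

M: e_1·(1) + e_2·(1) + e_3·(0) + e_4·(0) = 0
L: e_1·(0) + e_2·(2) + e_3·(0) + e_4·(1) = 0
T: e_1·(0) + e_2·(-2) + e_3·(-1) + e_4·(-2) = 0
Solving this homogeneous linear system for the smallest-integer solution (first nonzero entry positive) gives (1, -1, -2, 2).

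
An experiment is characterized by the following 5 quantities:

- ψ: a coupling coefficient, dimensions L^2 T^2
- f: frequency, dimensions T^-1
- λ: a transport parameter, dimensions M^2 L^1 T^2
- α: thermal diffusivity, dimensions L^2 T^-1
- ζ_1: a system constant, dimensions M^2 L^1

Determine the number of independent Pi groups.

2

There are 5 variables and 3 base dimensions (M, L, T).
The dimension matrix has rank 3.
Independent dimensionless groups: 5 − 3 = 2.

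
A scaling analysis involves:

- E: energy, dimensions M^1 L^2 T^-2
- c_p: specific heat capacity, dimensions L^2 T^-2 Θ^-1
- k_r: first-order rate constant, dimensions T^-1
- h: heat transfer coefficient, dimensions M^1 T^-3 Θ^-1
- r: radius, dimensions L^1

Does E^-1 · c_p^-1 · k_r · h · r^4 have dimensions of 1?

Sum the exponent of each base dimension across the product:
  M: −[E]_M − [c_p]_M + [k_r]_M + [h]_M + 4·[r]_M = −(1) − (0) + (0) + (1) + 4·(0) = 0
  L: −[E]_L − [c_p]_L + [k_r]_L + [h]_L + 4·[r]_L = −(2) − (2) + (0) + (0) + 4·(1) = 0
  T: −[E]_T − [c_p]_T + [k_r]_T + [h]_T + 4·[r]_T = −(-2) − (-2) + (-1) + (-3) + 4·(0) = 0
  Θ: −[E]_Θ − [c_p]_Θ + [k_r]_Θ + [h]_Θ + 4·[r]_Θ = −(0) − (-1) + (0) + (-1) + 4·(0) = 0
All base exponents vanish — dimensionless.

yes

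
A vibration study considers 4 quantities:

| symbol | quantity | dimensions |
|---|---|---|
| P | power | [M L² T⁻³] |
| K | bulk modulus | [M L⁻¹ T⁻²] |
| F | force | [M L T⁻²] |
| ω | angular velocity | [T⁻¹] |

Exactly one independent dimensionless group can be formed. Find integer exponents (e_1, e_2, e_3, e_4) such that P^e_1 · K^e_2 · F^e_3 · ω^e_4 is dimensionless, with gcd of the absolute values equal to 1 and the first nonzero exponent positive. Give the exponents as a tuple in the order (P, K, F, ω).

(2, 1, -3, -2)

M: e_1·(1) + e_2·(1) + e_3·(1) + e_4·(0) = 0
L: e_1·(2) + e_2·(-1) + e_3·(1) + e_4·(0) = 0
T: e_1·(-3) + e_2·(-2) + e_3·(-2) + e_4·(-1) = 0
Solving this homogeneous linear system for the smallest-integer solution (first nonzero entry positive) gives (2, 1, -3, -2).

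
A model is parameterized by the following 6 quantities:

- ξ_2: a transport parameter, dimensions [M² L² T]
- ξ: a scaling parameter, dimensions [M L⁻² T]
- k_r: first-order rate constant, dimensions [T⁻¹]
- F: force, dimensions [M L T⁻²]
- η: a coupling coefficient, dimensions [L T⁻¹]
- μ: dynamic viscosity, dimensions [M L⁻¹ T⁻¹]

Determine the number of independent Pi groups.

3

There are 6 variables and 3 base dimensions (M, L, T).
The dimension matrix has rank 3.
Independent dimensionless groups: 6 − 3 = 3.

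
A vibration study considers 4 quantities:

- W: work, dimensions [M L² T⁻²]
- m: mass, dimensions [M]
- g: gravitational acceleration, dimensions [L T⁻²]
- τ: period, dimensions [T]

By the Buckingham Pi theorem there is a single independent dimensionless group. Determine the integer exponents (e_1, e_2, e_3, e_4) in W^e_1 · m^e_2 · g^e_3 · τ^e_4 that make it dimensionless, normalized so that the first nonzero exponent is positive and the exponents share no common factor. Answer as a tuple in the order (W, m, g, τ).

M: e_1·(1) + e_2·(1) + e_3·(0) + e_4·(0) = 0
L: e_1·(2) + e_2·(0) + e_3·(1) + e_4·(0) = 0
T: e_1·(-2) + e_2·(0) + e_3·(-2) + e_4·(1) = 0
Solving this homogeneous linear system for the smallest-integer solution (first nonzero entry positive) gives (1, -1, -2, -2).

(1, -1, -2, -2)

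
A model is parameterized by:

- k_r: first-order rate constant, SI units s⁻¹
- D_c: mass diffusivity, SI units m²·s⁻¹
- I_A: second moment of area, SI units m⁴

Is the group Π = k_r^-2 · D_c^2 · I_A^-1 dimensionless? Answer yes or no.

yes

Sum the exponent of each base dimension across the product:
  L: −2·[k_r]_L + 2·[D_c]_L − [I_A]_L = −2·(0) + 2·(2) − (4) = 0
  T: −2·[k_r]_T + 2·[D_c]_T − [I_A]_T = −2·(-1) + 2·(-1) − (0) = 0
All base exponents vanish — dimensionless.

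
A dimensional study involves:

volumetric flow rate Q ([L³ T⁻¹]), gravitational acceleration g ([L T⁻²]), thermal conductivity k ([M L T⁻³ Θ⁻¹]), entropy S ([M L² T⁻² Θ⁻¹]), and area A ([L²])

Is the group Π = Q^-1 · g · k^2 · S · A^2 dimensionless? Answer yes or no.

no

Sum the exponent of each base dimension across the product:
  M: −[Q]_M + [g]_M + 2·[k]_M + [S]_M + 2·[A]_M = −(0) + (0) + 2·(1) + (1) + 2·(0) = 3
  L: −[Q]_L + [g]_L + 2·[k]_L + [S]_L + 2·[A]_L = −(3) + (1) + 2·(1) + (2) + 2·(2) = 6
  T: −[Q]_T + [g]_T + 2·[k]_T + [S]_T + 2·[A]_T = −(-1) + (-2) + 2·(-3) + (-2) + 2·(0) = -9
  Θ: −[Q]_Θ + [g]_Θ + 2·[k]_Θ + [S]_Θ + 2·[A]_Θ = −(0) + (0) + 2·(-1) + (-1) + 2·(0) = -3
Net dimensions [M³ L⁶ T⁻⁹ Θ⁻³] ≠ [1] — not dimensionless.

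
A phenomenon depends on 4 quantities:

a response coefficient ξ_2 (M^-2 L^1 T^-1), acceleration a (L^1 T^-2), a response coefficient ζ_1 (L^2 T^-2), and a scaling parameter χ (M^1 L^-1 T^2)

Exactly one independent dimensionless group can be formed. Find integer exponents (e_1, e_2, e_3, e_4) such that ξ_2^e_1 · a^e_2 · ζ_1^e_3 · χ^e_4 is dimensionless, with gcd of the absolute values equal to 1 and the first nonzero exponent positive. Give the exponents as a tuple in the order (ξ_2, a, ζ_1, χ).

(2, 4, -1, 4)

M: e_1·(-2) + e_2·(0) + e_3·(0) + e_4·(1) = 0
L: e_1·(1) + e_2·(1) + e_3·(2) + e_4·(-1) = 0
T: e_1·(-1) + e_2·(-2) + e_3·(-2) + e_4·(2) = 0
Solving this homogeneous linear system for the smallest-integer solution (first nonzero entry positive) gives (2, 4, -1, 4).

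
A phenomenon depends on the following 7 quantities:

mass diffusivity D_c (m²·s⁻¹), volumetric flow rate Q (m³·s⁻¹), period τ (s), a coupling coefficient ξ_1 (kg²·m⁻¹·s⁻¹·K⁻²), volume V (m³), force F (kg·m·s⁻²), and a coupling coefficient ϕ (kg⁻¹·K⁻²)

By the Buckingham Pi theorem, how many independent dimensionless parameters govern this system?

3

There are 7 variables and 4 base dimensions (M, L, T, Θ).
The dimension matrix has rank 4.
Independent dimensionless groups: 7 − 4 = 3.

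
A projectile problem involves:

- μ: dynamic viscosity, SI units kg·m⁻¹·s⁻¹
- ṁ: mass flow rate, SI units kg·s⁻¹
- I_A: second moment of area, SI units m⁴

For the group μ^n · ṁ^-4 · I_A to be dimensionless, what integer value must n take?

4

Balance the M exponent: (1)·n from μ, plus −4·(1) + (0) = -4 from the rest, must sum to zero.
n − 4 = 0, so n = 4.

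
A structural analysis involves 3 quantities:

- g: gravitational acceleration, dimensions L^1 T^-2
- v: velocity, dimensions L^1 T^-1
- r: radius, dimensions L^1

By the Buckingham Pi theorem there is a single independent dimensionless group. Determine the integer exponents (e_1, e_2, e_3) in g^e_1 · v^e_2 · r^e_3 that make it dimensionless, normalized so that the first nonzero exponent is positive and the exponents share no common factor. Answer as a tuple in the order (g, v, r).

(1, -2, 1)

L: e_1·(1) + e_2·(1) + e_3·(1) = 0
T: e_1·(-2) + e_2·(-1) + e_3·(0) = 0
Solving this homogeneous linear system for the smallest-integer solution (first nonzero entry positive) gives (1, -2, 1).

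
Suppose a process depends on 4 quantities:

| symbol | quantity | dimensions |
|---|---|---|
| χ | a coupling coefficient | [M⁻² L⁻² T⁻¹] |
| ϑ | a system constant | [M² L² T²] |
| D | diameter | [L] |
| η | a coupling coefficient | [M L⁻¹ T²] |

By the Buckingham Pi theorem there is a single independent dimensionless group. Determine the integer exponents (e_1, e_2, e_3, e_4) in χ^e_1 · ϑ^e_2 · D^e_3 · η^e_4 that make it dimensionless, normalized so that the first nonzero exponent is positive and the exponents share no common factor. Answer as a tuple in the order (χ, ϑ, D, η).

M: e_1·(-2) + e_2·(2) + e_3·(0) + e_4·(1) = 0
L: e_1·(-2) + e_2·(2) + e_3·(1) + e_4·(-1) = 0
T: e_1·(-1) + e_2·(2) + e_3·(0) + e_4·(2) = 0
Solving this homogeneous linear system for the smallest-integer solution (first nonzero entry positive) gives (2, 3, -4, -2).

(2, 3, -4, -2)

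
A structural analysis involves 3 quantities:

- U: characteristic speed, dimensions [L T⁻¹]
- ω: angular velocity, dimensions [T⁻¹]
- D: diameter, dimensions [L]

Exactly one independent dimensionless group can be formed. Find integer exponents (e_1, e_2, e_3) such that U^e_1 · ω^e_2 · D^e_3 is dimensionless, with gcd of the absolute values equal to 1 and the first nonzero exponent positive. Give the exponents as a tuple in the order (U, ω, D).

(1, -1, -1)

L: e_1·(1) + e_2·(0) + e_3·(1) = 0
T: e_1·(-1) + e_2·(-1) + e_3·(0) = 0
Solving this homogeneous linear system for the smallest-integer solution (first nonzero entry positive) gives (1, -1, -1).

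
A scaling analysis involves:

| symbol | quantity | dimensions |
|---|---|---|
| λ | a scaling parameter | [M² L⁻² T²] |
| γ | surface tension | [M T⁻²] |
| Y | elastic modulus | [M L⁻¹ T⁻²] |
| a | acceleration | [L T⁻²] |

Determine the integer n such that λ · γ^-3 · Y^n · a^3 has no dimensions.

1

Balance the M exponent: (1)·n from Y, plus (2) − 3·(1) + 3·(0) = -1 from the rest, must sum to zero.
n − 1 = 0, so n = 1.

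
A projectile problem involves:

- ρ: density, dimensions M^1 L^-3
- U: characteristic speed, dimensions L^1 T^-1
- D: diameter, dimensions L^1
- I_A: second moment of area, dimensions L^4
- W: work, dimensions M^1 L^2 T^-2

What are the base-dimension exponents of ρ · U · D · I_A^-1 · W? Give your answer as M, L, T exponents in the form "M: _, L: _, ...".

M: 2, L: -3, T: -3

Collect each base-dimension exponent across the product:
  M: (1) + (0) + (0) − (0) + (1) = 2
  L: (-3) + (1) + (1) − (4) + (2) = -3
  T: (0) + (-1) + (0) − (0) + (-2) = -3
So the dimensions are [M² L⁻³ T⁻³].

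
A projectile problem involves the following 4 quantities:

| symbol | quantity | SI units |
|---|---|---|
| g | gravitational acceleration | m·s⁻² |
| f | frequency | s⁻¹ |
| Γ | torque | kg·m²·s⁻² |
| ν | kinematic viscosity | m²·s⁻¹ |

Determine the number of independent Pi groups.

1

There are 4 variables and 3 base dimensions (M, L, T).
The dimension matrix has rank 3.
Independent dimensionless groups: 4 − 3 = 1.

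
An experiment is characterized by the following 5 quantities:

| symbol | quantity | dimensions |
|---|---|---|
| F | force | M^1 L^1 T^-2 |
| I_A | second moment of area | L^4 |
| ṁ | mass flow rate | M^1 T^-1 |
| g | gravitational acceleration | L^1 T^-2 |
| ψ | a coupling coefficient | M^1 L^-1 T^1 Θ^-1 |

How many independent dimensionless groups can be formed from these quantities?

There are 5 variables and 4 base dimensions (M, L, T, Θ).
The dimension matrix has rank 4.
Independent dimensionless groups: 5 − 4 = 1.

1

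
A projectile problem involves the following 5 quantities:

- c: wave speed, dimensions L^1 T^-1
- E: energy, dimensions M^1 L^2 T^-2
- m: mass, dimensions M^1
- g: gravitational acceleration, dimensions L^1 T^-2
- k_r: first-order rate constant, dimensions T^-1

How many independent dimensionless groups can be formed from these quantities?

2

There are 5 variables and 3 base dimensions (M, L, T).
The dimension matrix has rank 3.
Independent dimensionless groups: 5 − 3 = 2.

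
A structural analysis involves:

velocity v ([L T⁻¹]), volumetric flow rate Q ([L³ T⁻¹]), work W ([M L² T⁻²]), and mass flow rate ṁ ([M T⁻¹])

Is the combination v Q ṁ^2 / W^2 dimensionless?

yes

Sum the exponent of each base dimension across the product:
  M: [v]_M + [Q]_M − 2·[W]_M + 2·[ṁ]_M = (0) + (0) − 2·(1) + 2·(1) = 0
  L: [v]_L + [Q]_L − 2·[W]_L + 2·[ṁ]_L = (1) + (3) − 2·(2) + 2·(0) = 0
  T: [v]_T + [Q]_T − 2·[W]_T + 2·[ṁ]_T = (-1) + (-1) − 2·(-2) + 2·(-1) = 0
All base exponents vanish — dimensionless.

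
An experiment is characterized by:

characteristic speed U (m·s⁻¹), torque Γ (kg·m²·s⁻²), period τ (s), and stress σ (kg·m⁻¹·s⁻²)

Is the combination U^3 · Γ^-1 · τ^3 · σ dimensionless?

yes

Sum the exponent of each base dimension across the product:
  M: 3·[U]_M − [Γ]_M + 3·[τ]_M + [σ]_M = 3·(0) − (1) + 3·(0) + (1) = 0
  L: 3·[U]_L − [Γ]_L + 3·[τ]_L + [σ]_L = 3·(1) − (2) + 3·(0) + (-1) = 0
  T: 3·[U]_T − [Γ]_T + 3·[τ]_T + [σ]_T = 3·(-1) − (-2) + 3·(1) + (-2) = 0
All base exponents vanish — dimensionless.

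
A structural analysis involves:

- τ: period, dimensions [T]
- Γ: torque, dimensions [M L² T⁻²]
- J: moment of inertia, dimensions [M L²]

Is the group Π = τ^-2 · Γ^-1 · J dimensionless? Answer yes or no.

yes

Sum the exponent of each base dimension across the product:
  M: −2·[τ]_M − [Γ]_M + [J]_M = −2·(0) − (1) + (1) = 0
  L: −2·[τ]_L − [Γ]_L + [J]_L = −2·(0) − (2) + (2) = 0
  T: −2·[τ]_T − [Γ]_T + [J]_T = −2·(1) − (-2) + (0) = 0
  I: −2·[τ]_I − [Γ]_I + [J]_I = −2·(0) − (0) + (0) = 0
All base exponents vanish — dimensionless.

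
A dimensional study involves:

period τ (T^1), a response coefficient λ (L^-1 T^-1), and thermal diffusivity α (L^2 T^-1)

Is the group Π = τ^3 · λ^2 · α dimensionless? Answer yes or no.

yes

Sum the exponent of each base dimension across the product:
  L: 3·[τ]_L + 2·[λ]_L + [α]_L = 3·(0) + 2·(-1) + (2) = 0
  T: 3·[τ]_T + 2·[λ]_T + [α]_T = 3·(1) + 2·(-1) + (-1) = 0
All base exponents vanish — dimensionless.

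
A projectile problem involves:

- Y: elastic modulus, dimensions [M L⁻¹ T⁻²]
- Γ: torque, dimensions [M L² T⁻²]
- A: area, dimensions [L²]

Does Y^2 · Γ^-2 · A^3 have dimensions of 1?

Sum the exponent of each base dimension across the product:
  M: 2·[Y]_M − 2·[Γ]_M + 3·[A]_M = 2·(1) − 2·(1) + 3·(0) = 0
  L: 2·[Y]_L − 2·[Γ]_L + 3·[A]_L = 2·(-1) − 2·(2) + 3·(2) = 0
  T: 2·[Y]_T − 2·[Γ]_T + 3·[A]_T = 2·(-2) − 2·(-2) + 3·(0) = 0
All base exponents vanish — dimensionless.

yes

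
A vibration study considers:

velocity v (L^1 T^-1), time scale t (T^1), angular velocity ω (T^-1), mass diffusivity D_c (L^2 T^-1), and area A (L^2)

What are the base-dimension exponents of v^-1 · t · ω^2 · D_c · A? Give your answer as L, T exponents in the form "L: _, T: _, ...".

L: 3, T: -1

Collect each base-dimension exponent across the product:
  L: −(1) + (0) + 2·(0) + (2) + (2) = 3
  T: −(-1) + (1) + 2·(-1) + (-1) + (0) = -1
So the dimensions are [L³ T⁻¹].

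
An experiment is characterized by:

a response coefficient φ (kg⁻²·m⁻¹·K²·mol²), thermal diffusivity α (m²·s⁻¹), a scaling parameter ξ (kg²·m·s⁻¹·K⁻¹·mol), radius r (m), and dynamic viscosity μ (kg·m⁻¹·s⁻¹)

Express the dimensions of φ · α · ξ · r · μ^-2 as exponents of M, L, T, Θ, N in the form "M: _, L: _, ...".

M: -2, L: 5, T: 0, Θ: 1, N: 3

Collect each base-dimension exponent across the product:
  M: (-2) + (0) + (2) + (0) − 2·(1) = -2
  L: (-1) + (2) + (1) + (1) − 2·(-1) = 5
  T: (0) + (-1) + (-1) + (0) − 2·(-1) = 0
  Θ: (2) + (0) + (-1) + (0) − 2·(0) = 1
  N: (2) + (0) + (1) + (0) − 2·(0) = 3
So the dimensions are [M⁻² L⁵ Θ N³].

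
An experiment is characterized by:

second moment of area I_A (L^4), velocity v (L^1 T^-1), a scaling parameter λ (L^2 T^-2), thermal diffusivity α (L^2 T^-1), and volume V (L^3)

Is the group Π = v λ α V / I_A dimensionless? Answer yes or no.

no

Sum the exponent of each base dimension across the product:
  L: −[I_A]_L + [v]_L + [λ]_L + [α]_L + [V]_L = −(4) + (1) + (2) + (2) + (3) = 4
  T: −[I_A]_T + [v]_T + [λ]_T + [α]_T + [V]_T = −(0) + (-1) + (-2) + (-1) + (0) = -4
Net dimensions [L⁴ T⁻⁴] ≠ [1] — not dimensionless.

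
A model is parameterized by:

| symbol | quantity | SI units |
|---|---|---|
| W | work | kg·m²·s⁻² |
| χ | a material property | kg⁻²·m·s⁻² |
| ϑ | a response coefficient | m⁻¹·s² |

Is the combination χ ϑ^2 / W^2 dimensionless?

no

Sum the exponent of each base dimension across the product:
  M: −2·[W]_M + [χ]_M + 2·[ϑ]_M = −2·(1) + (-2) + 2·(0) = -4
  L: −2·[W]_L + [χ]_L + 2·[ϑ]_L = −2·(2) + (1) + 2·(-1) = -5
  T: −2·[W]_T + [χ]_T + 2·[ϑ]_T = −2·(-2) + (-2) + 2·(2) = 6
Net dimensions [M⁻⁴ L⁻⁵ T⁶] ≠ [1] — not dimensionless.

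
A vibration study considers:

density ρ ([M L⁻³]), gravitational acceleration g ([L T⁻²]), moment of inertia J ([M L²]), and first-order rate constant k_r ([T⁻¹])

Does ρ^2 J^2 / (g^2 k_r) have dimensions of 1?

Sum the exponent of each base dimension across the product:
  M: 2·[ρ]_M − 2·[g]_M + 2·[J]_M − [k_r]_M = 2·(1) − 2·(0) + 2·(1) − (0) = 4
  L: 2·[ρ]_L − 2·[g]_L + 2·[J]_L − [k_r]_L = 2·(-3) − 2·(1) + 2·(2) − (0) = -4
  T: 2·[ρ]_T − 2·[g]_T + 2·[J]_T − [k_r]_T = 2·(0) − 2·(-2) + 2·(0) − (-1) = 5
Net dimensions [M⁴ L⁻⁴ T⁵] ≠ [1] — not dimensionless.

no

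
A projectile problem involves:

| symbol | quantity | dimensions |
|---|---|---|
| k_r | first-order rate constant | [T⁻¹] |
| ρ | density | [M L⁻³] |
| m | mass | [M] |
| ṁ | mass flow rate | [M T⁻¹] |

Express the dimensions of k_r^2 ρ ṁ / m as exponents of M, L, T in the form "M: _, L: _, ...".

Collect each base-dimension exponent across the product:
  M: 2·(0) + (1) − (1) + (1) = 1
  L: 2·(0) + (-3) − (0) + (0) = -3
  T: 2·(-1) + (0) − (0) + (-1) = -3
So the dimensions are [M L⁻³ T⁻³].

M: 1, L: -3, T: -3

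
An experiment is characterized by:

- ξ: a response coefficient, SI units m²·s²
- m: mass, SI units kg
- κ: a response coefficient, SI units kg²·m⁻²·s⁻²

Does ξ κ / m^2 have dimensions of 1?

Sum the exponent of each base dimension across the product:
  M: [ξ]_M − 2·[m]_M + [κ]_M = (0) − 2·(1) + (2) = 0
  L: [ξ]_L − 2·[m]_L + [κ]_L = (2) − 2·(0) + (-2) = 0
  T: [ξ]_T − 2·[m]_T + [κ]_T = (2) − 2·(0) + (-2) = 0
All base exponents vanish — dimensionless.

yes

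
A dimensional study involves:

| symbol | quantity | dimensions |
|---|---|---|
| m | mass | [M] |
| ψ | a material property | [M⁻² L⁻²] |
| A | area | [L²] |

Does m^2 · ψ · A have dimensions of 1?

yes

Sum the exponent of each base dimension across the product:
  M: 2·[m]_M + [ψ]_M + [A]_M = 2·(1) + (-2) + (0) = 0
  L: 2·[m]_L + [ψ]_L + [A]_L = 2·(0) + (-2) + (2) = 0
  T: 2·[m]_T + [ψ]_T + [A]_T = 2·(0) + (0) + (0) = 0
All base exponents vanish — dimensionless.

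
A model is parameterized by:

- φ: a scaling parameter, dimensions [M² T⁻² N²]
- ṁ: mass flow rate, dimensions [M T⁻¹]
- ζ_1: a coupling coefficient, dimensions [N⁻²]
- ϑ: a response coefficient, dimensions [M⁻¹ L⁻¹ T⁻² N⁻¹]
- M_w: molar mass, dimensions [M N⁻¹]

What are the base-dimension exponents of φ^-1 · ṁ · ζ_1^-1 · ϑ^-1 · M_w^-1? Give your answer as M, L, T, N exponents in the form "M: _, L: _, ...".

Collect each base-dimension exponent across the product:
  M: −(2) + (1) − (0) − (-1) − (1) = -1
  L: −(0) + (0) − (0) − (-1) − (0) = 1
  T: −(-2) + (-1) − (0) − (-2) − (0) = 3
  N: −(2) + (0) − (-2) − (-1) − (-1) = 2
So the dimensions are [M⁻¹ L T³ N²].

M: -1, L: 1, T: 3, N: 2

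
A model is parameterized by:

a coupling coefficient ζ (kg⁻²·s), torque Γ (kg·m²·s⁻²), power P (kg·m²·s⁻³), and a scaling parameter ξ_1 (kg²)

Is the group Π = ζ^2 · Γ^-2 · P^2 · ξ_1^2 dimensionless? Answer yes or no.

Sum the exponent of each base dimension across the product:
  M: 2·[ζ]_M − 2·[Γ]_M + 2·[P]_M + 2·[ξ_1]_M = 2·(-2) − 2·(1) + 2·(1) + 2·(2) = 0
  L: 2·[ζ]_L − 2·[Γ]_L + 2·[P]_L + 2·[ξ_1]_L = 2·(0) − 2·(2) + 2·(2) + 2·(0) = 0
  T: 2·[ζ]_T − 2·[Γ]_T + 2·[P]_T + 2·[ξ_1]_T = 2·(1) − 2·(-2) + 2·(-3) + 2·(0) = 0
All base exponents vanish — dimensionless.

yes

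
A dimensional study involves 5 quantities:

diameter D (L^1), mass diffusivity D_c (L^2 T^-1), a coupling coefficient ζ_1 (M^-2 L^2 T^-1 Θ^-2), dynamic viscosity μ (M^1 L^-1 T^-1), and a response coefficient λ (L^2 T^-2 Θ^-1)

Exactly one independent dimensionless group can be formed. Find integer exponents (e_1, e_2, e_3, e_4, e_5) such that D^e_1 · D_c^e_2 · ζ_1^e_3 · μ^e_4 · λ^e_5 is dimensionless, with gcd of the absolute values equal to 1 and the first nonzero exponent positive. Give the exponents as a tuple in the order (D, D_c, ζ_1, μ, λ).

M: e_1·(0) + e_2·(0) + e_3·(-2) + e_4·(1) + e_5·(0) = 0
L: e_1·(1) + e_2·(2) + e_3·(2) + e_4·(-1) + e_5·(2) = 0
T: e_1·(0) + e_2·(-1) + e_3·(-1) + e_4·(-1) + e_5·(-2) = 0
Θ: e_1·(0) + e_2·(0) + e_3·(-2) + e_4·(0) + e_5·(-1) = 0
Solving this homogeneous linear system for the smallest-integer solution (first nonzero entry positive) gives (2, 1, 1, 2, -2).

(2, 1, 1, 2, -2)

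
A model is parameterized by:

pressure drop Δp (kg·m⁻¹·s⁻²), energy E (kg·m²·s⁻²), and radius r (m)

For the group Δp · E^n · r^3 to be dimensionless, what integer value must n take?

-1

Balance the M exponent: (1)·n from E, plus (1) + 3·(0) = 1 from the rest, must sum to zero.
n + 1 = 0, so n = -1.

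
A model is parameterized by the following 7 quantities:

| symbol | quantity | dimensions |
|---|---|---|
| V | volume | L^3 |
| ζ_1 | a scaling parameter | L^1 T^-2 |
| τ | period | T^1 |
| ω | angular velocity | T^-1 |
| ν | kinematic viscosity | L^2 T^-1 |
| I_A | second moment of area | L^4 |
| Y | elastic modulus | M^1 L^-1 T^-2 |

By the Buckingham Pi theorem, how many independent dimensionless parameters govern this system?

4

There are 7 variables and 3 base dimensions (M, L, T).
The dimension matrix has rank 3.
Independent dimensionless groups: 7 − 3 = 4.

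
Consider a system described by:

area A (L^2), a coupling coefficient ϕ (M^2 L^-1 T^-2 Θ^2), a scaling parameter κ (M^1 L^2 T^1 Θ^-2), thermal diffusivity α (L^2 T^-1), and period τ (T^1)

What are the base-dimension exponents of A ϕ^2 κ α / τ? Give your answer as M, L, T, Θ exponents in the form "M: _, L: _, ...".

M: 5, L: 4, T: -5, Θ: 2

Collect each base-dimension exponent across the product:
  M: (0) + 2·(2) + (1) + (0) − (0) = 5
  L: (2) + 2·(-1) + (2) + (2) − (0) = 4
  T: (0) + 2·(-2) + (1) + (-1) − (1) = -5
  Θ: (0) + 2·(2) + (-2) + (0) − (0) = 2
So the dimensions are [M⁵ L⁴ T⁻⁵ Θ²].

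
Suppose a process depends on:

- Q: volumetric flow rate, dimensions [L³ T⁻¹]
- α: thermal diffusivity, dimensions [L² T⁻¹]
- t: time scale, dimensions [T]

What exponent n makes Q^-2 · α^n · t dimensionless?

3

Balance the L exponent: (2)·n from α, plus −2·(3) + (0) = -6 from the rest, must sum to zero.
2n − 6 = 0, so n = 3.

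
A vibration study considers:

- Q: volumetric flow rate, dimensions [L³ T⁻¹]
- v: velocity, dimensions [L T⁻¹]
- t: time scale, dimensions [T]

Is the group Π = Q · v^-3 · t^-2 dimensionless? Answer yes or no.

yes

Sum the exponent of each base dimension across the product:
  M: [Q]_M − 3·[v]_M − 2·[t]_M = (0) − 3·(0) − 2·(0) = 0
  L: [Q]_L − 3·[v]_L − 2·[t]_L = (3) − 3·(1) − 2·(0) = 0
  T: [Q]_T − 3·[v]_T − 2·[t]_T = (-1) − 3·(-1) − 2·(1) = 0
All base exponents vanish — dimensionless.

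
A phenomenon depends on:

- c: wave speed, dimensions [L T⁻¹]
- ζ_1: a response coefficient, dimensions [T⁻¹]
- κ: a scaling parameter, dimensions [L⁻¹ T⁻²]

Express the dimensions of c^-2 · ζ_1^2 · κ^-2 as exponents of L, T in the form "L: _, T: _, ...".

Collect each base-dimension exponent across the product:
  L: −2·(1) + 2·(0) − 2·(-1) = 0
  T: −2·(-1) + 2·(-1) − 2·(-2) = 4
So the dimensions are [T⁴].

L: 0, T: 4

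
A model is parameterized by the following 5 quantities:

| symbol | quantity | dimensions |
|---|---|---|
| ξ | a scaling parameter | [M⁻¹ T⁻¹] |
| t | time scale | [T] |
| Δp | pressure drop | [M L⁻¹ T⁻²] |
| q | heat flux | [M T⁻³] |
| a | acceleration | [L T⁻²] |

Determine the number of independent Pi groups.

There are 5 variables and 3 base dimensions (M, L, T).
The dimension matrix has rank 3.
Independent dimensionless groups: 5 − 3 = 2.

2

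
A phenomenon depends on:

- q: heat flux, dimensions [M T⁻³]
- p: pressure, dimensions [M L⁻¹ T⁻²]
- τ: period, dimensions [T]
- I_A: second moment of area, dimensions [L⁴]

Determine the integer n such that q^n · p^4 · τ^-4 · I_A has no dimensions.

-4

Balance the M exponent: (1)·n from q, plus 4·(1) − 4·(0) + (0) = 4 from the rest, must sum to zero.
n + 4 = 0, so n = -4.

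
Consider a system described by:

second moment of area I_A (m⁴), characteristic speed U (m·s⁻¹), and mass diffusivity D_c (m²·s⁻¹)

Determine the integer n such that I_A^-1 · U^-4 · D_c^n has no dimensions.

Balance the L exponent: (2)·n from D_c, plus −(4) − 4·(1) = -8 from the rest, must sum to zero.
2n − 8 = 0, so n = 4.

4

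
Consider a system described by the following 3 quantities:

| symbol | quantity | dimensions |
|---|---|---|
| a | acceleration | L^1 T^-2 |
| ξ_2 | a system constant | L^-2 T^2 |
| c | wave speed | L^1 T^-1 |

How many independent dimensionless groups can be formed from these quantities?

There are 3 variables and 2 base dimensions (L, T).
The dimension matrix has rank 2.
Independent dimensionless groups: 3 − 2 = 1.

1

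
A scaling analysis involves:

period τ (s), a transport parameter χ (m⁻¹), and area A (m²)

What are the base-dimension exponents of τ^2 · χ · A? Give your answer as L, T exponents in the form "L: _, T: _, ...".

Collect each base-dimension exponent across the product:
  L: 2·(0) + (-1) + (2) = 1
  T: 2·(1) + (0) + (0) = 2
So the dimensions are [L T²].

L: 1, T: 2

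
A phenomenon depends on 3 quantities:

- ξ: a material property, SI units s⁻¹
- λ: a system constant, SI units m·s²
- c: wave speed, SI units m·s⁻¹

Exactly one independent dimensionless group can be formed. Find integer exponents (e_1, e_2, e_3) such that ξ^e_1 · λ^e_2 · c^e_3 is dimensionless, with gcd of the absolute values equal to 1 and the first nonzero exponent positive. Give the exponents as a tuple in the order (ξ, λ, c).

(3, 1, -1)

L: e_1·(0) + e_2·(1) + e_3·(1) = 0
T: e_1·(-1) + e_2·(2) + e_3·(-1) = 0
Solving this homogeneous linear system for the smallest-integer solution (first nonzero entry positive) gives (3, 1, -1).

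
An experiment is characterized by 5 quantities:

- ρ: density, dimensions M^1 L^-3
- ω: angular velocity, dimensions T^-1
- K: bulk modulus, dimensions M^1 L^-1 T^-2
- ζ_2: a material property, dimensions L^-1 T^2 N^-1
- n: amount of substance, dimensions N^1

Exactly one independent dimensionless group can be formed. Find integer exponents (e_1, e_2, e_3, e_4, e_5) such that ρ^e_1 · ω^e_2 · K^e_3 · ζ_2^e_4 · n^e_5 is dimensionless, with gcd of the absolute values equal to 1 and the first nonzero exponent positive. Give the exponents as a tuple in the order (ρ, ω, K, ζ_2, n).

(1, -2, -1, -2, -2)

M: e_1·(1) + e_2·(0) + e_3·(1) + e_4·(0) + e_5·(0) = 0
L: e_1·(-3) + e_2·(0) + e_3·(-1) + e_4·(-1) + e_5·(0) = 0
T: e_1·(0) + e_2·(-1) + e_3·(-2) + e_4·(2) + e_5·(0) = 0
N: e_1·(0) + e_2·(0) + e_3·(0) + e_4·(-1) + e_5·(1) = 0
Solving this homogeneous linear system for the smallest-integer solution (first nonzero entry positive) gives (1, -2, -1, -2, -2).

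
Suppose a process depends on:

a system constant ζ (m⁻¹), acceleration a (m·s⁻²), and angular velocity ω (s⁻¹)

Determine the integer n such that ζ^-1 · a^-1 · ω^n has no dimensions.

Balance the T exponent: (-1)·n from ω, plus −(0) − (-2) = 2 from the rest, must sum to zero.
−n + 2 = 0, so n = 2.

2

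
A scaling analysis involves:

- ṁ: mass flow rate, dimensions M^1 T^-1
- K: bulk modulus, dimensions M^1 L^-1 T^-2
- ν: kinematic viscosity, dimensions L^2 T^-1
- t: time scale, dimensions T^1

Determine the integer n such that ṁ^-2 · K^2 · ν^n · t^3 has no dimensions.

Balance the L exponent: (2)·n from ν, plus −2·(0) + 2·(-1) + 3·(0) = -2 from the rest, must sum to zero.
2n − 2 = 0, so n = 1.

1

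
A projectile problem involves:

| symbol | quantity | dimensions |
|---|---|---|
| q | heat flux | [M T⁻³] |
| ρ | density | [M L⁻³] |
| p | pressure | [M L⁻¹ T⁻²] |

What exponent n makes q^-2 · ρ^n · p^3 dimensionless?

-1

Balance the M exponent: (1)·n from ρ, plus −2·(1) + 3·(1) = 1 from the rest, must sum to zero.
n + 1 = 0, so n = -1.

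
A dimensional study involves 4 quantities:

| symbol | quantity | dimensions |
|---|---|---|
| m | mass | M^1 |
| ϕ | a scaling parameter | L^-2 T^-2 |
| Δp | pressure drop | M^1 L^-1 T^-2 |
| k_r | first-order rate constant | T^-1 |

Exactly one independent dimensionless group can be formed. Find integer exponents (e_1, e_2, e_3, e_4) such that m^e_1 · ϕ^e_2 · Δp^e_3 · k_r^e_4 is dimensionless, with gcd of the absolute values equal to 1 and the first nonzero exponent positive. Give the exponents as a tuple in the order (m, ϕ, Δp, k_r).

(2, 1, -2, 2)

M: e_1·(1) + e_2·(0) + e_3·(1) + e_4·(0) = 0
L: e_1·(0) + e_2·(-2) + e_3·(-1) + e_4·(0) = 0
T: e_1·(0) + e_2·(-2) + e_3·(-2) + e_4·(-1) = 0
Solving this homogeneous linear system for the smallest-integer solution (first nonzero entry positive) gives (2, 1, -2, 2).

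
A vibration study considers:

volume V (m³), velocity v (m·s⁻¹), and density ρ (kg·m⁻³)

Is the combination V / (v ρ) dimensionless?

no

Sum the exponent of each base dimension across the product:
  M: [V]_M − [v]_M − [ρ]_M = (0) − (0) − (1) = -1
  L: [V]_L − [v]_L − [ρ]_L = (3) − (1) − (-3) = 5
  T: [V]_T − [v]_T − [ρ]_T = (0) − (-1) − (0) = 1
Net dimensions [M⁻¹ L⁵ T] ≠ [1] — not dimensionless.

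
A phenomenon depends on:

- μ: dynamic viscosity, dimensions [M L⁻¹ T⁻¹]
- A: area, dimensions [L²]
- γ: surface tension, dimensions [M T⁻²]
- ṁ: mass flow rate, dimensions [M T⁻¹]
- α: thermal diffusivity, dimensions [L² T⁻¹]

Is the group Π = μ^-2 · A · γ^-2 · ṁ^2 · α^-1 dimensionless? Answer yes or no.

no

Sum the exponent of each base dimension across the product:
  M: −2·[μ]_M + [A]_M − 2·[γ]_M + 2·[ṁ]_M − [α]_M = −2·(1) + (0) − 2·(1) + 2·(1) − (0) = -2
  L: −2·[μ]_L + [A]_L − 2·[γ]_L + 2·[ṁ]_L − [α]_L = −2·(-1) + (2) − 2·(0) + 2·(0) − (2) = 2
  T: −2·[μ]_T + [A]_T − 2·[γ]_T + 2·[ṁ]_T − [α]_T = −2·(-1) + (0) − 2·(-2) + 2·(-1) − (-1) = 5
Net dimensions [M⁻² L² T⁵] ≠ [1] — not dimensionless.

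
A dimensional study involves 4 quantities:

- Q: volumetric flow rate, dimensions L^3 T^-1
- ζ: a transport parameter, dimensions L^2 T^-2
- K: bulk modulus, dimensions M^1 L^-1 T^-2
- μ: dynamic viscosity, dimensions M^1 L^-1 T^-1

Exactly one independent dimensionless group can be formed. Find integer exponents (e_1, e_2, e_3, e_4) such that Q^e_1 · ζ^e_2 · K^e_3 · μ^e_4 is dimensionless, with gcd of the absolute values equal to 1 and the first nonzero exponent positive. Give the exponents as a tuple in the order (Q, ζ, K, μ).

M: e_1·(0) + e_2·(0) + e_3·(1) + e_4·(1) = 0
L: e_1·(3) + e_2·(2) + e_3·(-1) + e_4·(-1) = 0
T: e_1·(-1) + e_2·(-2) + e_3·(-2) + e_4·(-1) = 0
Solving this homogeneous linear system for the smallest-integer solution (first nonzero entry positive) gives (2, -3, 4, -4).

(2, -3, 4, -4)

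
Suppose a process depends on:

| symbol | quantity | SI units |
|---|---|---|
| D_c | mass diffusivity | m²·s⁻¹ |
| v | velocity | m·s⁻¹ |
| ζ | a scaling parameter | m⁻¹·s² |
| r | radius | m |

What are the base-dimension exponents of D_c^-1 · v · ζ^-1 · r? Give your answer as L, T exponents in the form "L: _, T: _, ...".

Collect each base-dimension exponent across the product:
  L: −(2) + (1) − (-1) + (1) = 1
  T: −(-1) + (-1) − (2) + (0) = -2
So the dimensions are [L T⁻²].

L: 1, T: -2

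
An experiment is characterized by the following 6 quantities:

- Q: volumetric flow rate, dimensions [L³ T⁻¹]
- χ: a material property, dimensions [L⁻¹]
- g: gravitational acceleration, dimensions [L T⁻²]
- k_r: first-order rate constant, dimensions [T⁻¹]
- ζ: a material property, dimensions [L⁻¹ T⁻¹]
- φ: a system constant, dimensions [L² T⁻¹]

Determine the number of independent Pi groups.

4

There are 6 variables and 2 base dimensions (L, T).
The dimension matrix has rank 2.
Independent dimensionless groups: 6 − 2 = 4.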